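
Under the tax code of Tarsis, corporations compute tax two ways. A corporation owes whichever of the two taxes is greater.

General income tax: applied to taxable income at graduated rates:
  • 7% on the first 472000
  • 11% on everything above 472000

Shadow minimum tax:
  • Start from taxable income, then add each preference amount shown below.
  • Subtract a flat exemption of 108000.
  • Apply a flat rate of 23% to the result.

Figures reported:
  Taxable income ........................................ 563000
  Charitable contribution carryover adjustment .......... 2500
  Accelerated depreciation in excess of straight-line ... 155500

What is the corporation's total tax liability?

General income tax:
  472000 × 7% = 33040
  91000 × 11% = 10010
  → 43050

Shadow minimum tax:
  Adjusted income: 563000 + 2500 + 155500 = 721000
  Less exemption 108000 → base 613000
  613000 × 23% = 140990

140990 > 43050, so the shadow minimum tax is the binding amount.

140990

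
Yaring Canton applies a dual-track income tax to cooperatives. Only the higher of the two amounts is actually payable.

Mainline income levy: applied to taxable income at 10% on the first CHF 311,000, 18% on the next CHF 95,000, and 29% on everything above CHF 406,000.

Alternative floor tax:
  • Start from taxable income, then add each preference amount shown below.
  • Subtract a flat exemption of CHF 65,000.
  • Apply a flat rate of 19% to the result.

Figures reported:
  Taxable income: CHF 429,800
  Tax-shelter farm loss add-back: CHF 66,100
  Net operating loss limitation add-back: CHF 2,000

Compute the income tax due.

CHF 82,251

Mainline income levy:
  CHF 311,000 × 10% = CHF 31,100
  CHF 95,000 × 18% = CHF 17,100
  CHF 23,800 × 29% = CHF 6,902
  → CHF 55,102

Alternative floor tax:
  Adjusted income: CHF 429,800 + CHF 66,100 + CHF 2,000 = CHF 497,900
  Less exemption CHF 65,000 → base CHF 432,900
  CHF 432,900 × 19% = CHF 82,251

CHF 82,251 > CHF 55,102, so the alternative floor tax is the binding amount.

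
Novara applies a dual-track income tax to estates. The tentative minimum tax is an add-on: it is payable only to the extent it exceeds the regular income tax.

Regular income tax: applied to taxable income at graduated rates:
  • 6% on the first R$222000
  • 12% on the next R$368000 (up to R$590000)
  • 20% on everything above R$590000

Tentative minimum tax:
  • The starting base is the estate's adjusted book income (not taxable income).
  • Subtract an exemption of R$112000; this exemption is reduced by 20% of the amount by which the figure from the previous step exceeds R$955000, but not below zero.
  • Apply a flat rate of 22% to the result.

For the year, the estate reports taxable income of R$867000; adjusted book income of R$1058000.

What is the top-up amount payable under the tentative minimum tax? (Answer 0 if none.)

Regular income tax:
  R$222000 × 6% = R$13320
  R$368000 × 12% = R$44160
  R$277000 × 20% = R$55400
  → R$112880

Tentative minimum tax:
  Base (adjusted book income): R$1058000
  Exemption: R$112000 − 20% × (R$1058000 − R$955000) = R$112000 − R$20600 = R$91400
  Base: R$1058000 − R$91400 = R$966600
  R$966600 × 22% = R$212652

Excess of tentative minimum tax over regular income tax: R$212652 − R$112880 = R$99772.

R$99772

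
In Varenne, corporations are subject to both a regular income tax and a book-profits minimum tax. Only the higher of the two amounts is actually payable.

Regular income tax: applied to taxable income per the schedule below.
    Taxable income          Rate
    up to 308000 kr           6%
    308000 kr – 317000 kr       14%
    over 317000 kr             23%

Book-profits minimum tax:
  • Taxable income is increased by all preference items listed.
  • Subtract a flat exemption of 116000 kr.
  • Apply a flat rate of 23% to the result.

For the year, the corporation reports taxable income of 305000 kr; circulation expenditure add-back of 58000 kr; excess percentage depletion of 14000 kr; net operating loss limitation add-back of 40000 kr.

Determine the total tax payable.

69230 kr

Regular income tax:
  305000 kr × 6% = 18300 kr

Book-profits minimum tax:
  Adjusted income: 305000 kr + 58000 kr + 14000 kr + 40000 kr = 417000 kr
  Less exemption 116000 kr → base 301000 kr
  301000 kr × 23% = 69230 kr

69230 kr > 18300 kr, so the book-profits minimum tax is the binding amount.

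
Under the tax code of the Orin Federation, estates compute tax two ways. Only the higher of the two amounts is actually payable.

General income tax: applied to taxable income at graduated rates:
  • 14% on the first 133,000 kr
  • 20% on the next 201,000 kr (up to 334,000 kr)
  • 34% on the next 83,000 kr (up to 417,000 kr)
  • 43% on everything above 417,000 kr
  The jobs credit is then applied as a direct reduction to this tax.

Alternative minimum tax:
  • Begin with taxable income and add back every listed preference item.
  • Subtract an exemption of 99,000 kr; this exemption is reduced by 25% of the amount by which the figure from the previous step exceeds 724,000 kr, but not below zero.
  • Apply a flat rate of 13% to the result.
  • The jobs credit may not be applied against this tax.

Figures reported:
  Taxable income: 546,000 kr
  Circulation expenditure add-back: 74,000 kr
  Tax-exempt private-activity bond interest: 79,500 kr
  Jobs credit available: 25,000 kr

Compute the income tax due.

Alternative minimum tax:
  Adjusted income: 546,000 kr + 74,000 kr + 79,500 kr = 699,500 kr
  Exemption: 699,500 kr ≤ 724,000 kr, so full 99,000 kr applies
  Base: 699,500 kr − 99,000 kr = 600,500 kr
  600,500 kr × 13% = 78,065 kr

General income tax:
  133,000 kr × 14% = 18,620 kr
  201,000 kr × 20% = 40,200 kr
  83,000 kr × 34% = 28,220 kr
  129,000 kr × 43% = 55,470 kr
  → 142,510 kr
  Less jobs credit 25,000 kr → 117,510 kr

117,510 kr > 78,065 kr, so the general income tax governs.

117,510 kr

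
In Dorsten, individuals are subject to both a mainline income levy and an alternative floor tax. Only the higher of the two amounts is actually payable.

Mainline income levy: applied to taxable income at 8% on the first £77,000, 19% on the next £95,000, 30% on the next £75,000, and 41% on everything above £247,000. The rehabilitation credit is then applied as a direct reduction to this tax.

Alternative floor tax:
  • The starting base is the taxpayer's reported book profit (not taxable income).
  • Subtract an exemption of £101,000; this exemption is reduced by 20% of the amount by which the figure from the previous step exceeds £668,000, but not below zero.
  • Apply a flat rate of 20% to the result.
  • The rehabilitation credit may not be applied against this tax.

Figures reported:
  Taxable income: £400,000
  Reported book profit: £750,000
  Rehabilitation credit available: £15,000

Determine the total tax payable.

Mainline income levy:
  £77,000 × 8% = £6,160
  £95,000 × 19% = £18,050
  £75,000 × 30% = £22,500
  £153,000 × 41% = £62,730
  → £109,440
  Less rehabilitation credit £15,000 → £94,440

Alternative floor tax:
  Base (reported book profit): £750,000
  Exemption: £101,000 − 20% × (£750,000 − £668,000) = £101,000 − £16,400 = £84,600
  Base: £750,000 − £84,600 = £665,400
  £665,400 × 20% = £133,080

£133,080 > £94,440, so the alternative floor tax is the binding amount.

£133,080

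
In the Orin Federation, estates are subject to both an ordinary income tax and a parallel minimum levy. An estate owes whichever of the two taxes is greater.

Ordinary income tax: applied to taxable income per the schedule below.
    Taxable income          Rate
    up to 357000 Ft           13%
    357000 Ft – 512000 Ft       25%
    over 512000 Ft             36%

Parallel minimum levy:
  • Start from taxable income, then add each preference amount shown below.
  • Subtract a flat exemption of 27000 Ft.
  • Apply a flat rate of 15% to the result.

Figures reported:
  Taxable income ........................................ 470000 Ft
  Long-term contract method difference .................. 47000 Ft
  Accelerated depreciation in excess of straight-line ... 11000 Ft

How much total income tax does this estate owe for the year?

Ordinary income tax:
  357000 Ft × 13% = 46410 Ft
  113000 Ft × 25% = 28250 Ft
  → 74660 Ft

Parallel minimum levy:
  Adjusted income: 470000 Ft + 47000 Ft + 11000 Ft = 528000 Ft
  Less exemption 27000 Ft → base 501000 Ft
  501000 Ft × 15% = 75150 Ft

75150 Ft > 74660 Ft, so the parallel minimum levy is the binding amount.

75150 Ft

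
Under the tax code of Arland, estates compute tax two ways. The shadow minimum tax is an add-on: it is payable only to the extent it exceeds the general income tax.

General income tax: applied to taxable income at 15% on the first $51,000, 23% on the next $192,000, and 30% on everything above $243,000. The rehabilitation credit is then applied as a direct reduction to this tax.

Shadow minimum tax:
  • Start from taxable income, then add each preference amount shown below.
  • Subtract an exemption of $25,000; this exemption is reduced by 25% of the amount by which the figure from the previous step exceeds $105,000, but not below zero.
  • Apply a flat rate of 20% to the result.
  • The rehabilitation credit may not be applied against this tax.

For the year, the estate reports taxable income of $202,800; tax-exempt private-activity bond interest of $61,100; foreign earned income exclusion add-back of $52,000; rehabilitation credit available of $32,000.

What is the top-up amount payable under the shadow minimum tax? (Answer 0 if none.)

General income tax:
  $51,000 × 15% = $7,650
  $151,800 × 23% = $34,914
  → $42,564
  Less rehabilitation credit $32,000 → $10,564

Shadow minimum tax:
  Adjusted income: $202,800 + $61,100 + $52,000 = $315,900
  Exemption: 25% × ($315,900 − $105,000) = $52,725 ≥ $25,000, so the exemption is fully phased out
  Base: $315,900 − $0 = $315,900
  $315,900 × 20% = $63,180

Excess of shadow minimum tax over general income tax: $63,180 − $10,564 = $52,616.

$52,616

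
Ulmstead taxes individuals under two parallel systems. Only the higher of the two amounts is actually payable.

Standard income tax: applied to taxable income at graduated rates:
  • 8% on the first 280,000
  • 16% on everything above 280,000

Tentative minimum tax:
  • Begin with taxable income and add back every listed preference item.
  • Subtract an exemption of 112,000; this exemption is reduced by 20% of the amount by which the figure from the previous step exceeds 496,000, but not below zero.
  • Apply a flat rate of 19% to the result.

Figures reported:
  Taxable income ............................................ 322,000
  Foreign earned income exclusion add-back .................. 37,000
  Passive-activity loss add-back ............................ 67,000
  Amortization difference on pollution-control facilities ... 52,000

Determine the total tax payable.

Standard income tax:
  280,000 × 8% = 22,400
  42,000 × 16% = 6,720
  → 29,120

Tentative minimum tax:
  Adjusted income: 322,000 + 37,000 + 67,000 + 52,000 = 478,000
  Exemption: 478,000 ≤ 496,000, so full 112,000 applies
  Base: 478,000 − 112,000 = 366,000
  366,000 × 19% = 69,540

69,540 > 29,120, so the tentative minimum tax is the binding amount.

69,540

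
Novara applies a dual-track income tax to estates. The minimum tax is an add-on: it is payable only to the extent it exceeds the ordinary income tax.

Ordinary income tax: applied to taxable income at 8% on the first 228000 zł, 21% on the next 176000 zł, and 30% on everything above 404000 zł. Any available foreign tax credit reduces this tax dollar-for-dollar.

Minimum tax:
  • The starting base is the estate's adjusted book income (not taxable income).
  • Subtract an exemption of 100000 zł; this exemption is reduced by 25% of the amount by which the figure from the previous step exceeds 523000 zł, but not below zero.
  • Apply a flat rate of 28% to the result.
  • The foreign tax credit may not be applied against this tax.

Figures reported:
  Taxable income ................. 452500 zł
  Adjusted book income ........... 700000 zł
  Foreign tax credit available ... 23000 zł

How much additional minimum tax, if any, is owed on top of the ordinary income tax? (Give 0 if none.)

133640 zł

Ordinary income tax:
  228000 zł × 8% = 18240 zł
  176000 zł × 21% = 36960 zł
  48500 zł × 30% = 14550 zł
  → 69750 zł
  Less foreign tax credit 23000 zł → 46750 zł

Minimum tax:
  Base (adjusted book income): 700000 zł
  Exemption: 100000 zł − 25% × (700000 zł − 523000 zł) = 100000 zł − 44250 zł = 55750 zł
  Base: 700000 zł − 55750 zł = 644250 zł
  644250 zł × 28% = 180390 zł

Excess of minimum tax over ordinary income tax: 180390 zł − 46750 zł = 133640 zł.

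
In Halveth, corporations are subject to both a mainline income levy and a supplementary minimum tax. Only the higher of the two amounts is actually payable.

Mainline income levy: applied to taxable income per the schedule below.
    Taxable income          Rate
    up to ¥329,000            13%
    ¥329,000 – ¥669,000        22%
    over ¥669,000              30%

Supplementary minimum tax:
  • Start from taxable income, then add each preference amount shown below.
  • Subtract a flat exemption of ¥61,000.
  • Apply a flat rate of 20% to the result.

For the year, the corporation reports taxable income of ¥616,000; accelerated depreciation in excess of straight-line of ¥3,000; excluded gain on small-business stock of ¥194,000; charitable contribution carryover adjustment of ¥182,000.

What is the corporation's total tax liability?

¥186,800

Mainline income levy:
  ¥329,000 × 13% = ¥42,770
  ¥287,000 × 22% = ¥63,140
  → ¥105,910

Supplementary minimum tax:
  Adjusted income: ¥616,000 + ¥3,000 + ¥194,000 + ¥182,000 = ¥995,000
  Less exemption ¥61,000 → base ¥934,000
  ¥934,000 × 20% = ¥186,800

¥186,800 > ¥105,910, so the supplementary minimum tax is the binding amount.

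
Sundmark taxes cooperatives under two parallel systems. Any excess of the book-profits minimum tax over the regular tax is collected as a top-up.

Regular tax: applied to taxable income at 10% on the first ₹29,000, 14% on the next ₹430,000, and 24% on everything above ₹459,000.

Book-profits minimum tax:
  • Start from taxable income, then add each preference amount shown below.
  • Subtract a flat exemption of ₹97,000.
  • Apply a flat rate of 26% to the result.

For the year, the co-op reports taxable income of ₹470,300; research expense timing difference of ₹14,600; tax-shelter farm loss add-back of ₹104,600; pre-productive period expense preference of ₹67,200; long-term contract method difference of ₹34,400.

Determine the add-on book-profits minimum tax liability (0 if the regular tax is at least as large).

₹88,654

Regular tax:
  ₹29,000 × 10% = ₹2,900
  ₹430,000 × 14% = ₹60,200
  ₹11,300 × 24% = ₹2,712
  → ₹65,812

Book-profits minimum tax:
  Adjusted income: ₹470,300 + ₹14,600 + ₹104,600 + ₹67,200 + ₹34,400 = ₹691,100
  Less exemption ₹97,000 → base ₹594,100
  ₹594,100 × 26% = ₹154,466

Excess of book-profits minimum tax over regular tax: ₹154,466 − ₹65,812 = ₹88,654.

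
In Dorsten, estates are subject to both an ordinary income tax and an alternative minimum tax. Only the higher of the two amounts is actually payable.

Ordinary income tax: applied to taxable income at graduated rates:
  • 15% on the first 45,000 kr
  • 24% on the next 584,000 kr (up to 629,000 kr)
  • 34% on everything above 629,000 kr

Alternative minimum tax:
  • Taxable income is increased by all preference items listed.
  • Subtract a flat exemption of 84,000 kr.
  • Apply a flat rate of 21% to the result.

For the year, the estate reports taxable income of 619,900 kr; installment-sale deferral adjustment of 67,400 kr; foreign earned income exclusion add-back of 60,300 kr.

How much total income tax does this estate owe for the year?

144,726 kr

Ordinary income tax:
  45,000 kr × 15% = 6,750 kr
  574,900 kr × 24% = 137,976 kr
  → 144,726 kr

Alternative minimum tax:
  Adjusted income: 619,900 kr + 67,400 kr + 60,300 kr = 747,600 kr
  Less exemption 84,000 kr → base 663,600 kr
  663,600 kr × 21% = 139,356 kr

144,726 kr > 139,356 kr, so the ordinary income tax governs.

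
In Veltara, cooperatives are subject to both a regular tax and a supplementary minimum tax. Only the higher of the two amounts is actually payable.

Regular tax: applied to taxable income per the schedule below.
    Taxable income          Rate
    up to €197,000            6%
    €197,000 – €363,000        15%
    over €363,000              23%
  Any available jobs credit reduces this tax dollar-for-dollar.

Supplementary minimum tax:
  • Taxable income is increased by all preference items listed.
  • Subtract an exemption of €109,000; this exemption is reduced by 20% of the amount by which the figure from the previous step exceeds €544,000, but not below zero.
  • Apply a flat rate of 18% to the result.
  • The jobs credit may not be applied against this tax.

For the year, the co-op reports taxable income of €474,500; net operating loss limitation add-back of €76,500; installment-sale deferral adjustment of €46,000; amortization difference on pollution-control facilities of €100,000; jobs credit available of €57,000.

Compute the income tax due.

€111,348

Supplementary minimum tax:
  Adjusted income: €474,500 + €76,500 + €46,000 + €100,000 = €697,000
  Exemption: €109,000 − 20% × (€697,000 − €544,000) = €109,000 − €30,600 = €78,400
  Base: €697,000 − €78,400 = €618,600
  €618,600 × 18% = €111,348

Regular tax:
  €197,000 × 6% = €11,820
  €166,000 × 15% = €24,900
  €111,500 × 23% = €25,645
  → €62,365
  Less jobs credit €57,000 → €5,365

€111,348 > €5,365, so the supplementary minimum tax is the binding amount.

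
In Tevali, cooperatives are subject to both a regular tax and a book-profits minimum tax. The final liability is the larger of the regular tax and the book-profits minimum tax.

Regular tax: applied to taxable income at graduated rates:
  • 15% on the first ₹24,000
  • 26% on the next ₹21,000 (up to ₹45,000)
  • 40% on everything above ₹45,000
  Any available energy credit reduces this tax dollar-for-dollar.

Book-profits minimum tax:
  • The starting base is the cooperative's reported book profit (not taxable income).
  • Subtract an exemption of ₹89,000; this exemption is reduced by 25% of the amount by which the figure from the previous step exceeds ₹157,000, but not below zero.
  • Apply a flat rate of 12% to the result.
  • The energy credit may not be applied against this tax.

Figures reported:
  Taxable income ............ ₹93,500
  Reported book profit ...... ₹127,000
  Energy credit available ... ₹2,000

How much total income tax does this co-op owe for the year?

₹26,460

Regular tax:
  ₹24,000 × 15% = ₹3,600
  ₹21,000 × 26% = ₹5,460
  ₹48,500 × 40% = ₹19,400
  → ₹28,460
  Less energy credit ₹2,000 → ₹26,460

Book-profits minimum tax:
  Base (reported book profit): ₹127,000
  Exemption: ₹127,000 ≤ ₹157,000, so full ₹89,000 applies
  Base: ₹127,000 − ₹89,000 = ₹38,000
  ₹38,000 × 12% = ₹4,560

₹26,460 > ₹4,560, so the regular tax governs.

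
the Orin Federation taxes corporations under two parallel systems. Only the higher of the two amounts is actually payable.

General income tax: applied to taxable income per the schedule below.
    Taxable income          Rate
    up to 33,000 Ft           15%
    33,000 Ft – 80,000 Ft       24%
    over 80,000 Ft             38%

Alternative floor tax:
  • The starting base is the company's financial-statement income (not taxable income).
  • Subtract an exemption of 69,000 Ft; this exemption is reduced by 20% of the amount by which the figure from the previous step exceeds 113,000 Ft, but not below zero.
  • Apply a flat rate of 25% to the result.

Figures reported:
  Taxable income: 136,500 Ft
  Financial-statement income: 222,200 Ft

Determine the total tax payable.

43,760 Ft

Alternative floor tax:
  Base (financial-statement income): 222,200 Ft
  Exemption: 69,000 Ft − 20% × (222,200 Ft − 113,000 Ft) = 69,000 Ft − 21,840 Ft = 47,160 Ft
  Base: 222,200 Ft − 47,160 Ft = 175,040 Ft
  175,040 Ft × 25% = 43,760 Ft

General income tax:
  33,000 Ft × 15% = 4,950 Ft
  47,000 Ft × 24% = 11,280 Ft
  56,500 Ft × 38% = 21,470 Ft
  → 37,700 Ft

43,760 Ft > 37,700 Ft, so the alternative floor tax is the binding amount.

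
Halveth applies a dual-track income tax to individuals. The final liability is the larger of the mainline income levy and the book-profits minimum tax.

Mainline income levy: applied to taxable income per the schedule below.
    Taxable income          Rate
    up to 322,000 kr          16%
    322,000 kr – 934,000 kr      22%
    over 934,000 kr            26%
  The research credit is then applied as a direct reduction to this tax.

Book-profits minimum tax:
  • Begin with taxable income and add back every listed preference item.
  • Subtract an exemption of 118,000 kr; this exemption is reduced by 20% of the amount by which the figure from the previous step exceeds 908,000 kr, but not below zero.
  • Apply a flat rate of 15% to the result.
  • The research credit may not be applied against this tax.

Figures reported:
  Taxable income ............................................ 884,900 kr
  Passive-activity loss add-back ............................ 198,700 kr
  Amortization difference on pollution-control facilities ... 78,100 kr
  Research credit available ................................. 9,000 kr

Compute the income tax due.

166,358 kr

Mainline income levy:
  322,000 kr × 16% = 51,520 kr
  562,900 kr × 22% = 123,838 kr
  → 175,358 kr
  Less research credit 9,000 kr → 166,358 kr

Book-profits minimum tax:
  Adjusted income: 884,900 kr + 198,700 kr + 78,100 kr = 1,161,700 kr
  Exemption: 118,000 kr − 20% × (1,161,700 kr − 908,000 kr) = 118,000 kr − 50,740 kr = 67,260 kr
  Base: 1,161,700 kr − 67,260 kr = 1,094,440 kr
  1,094,440 kr × 15% = 164,166 kr

166,358 kr > 164,166 kr, so the mainline income levy governs.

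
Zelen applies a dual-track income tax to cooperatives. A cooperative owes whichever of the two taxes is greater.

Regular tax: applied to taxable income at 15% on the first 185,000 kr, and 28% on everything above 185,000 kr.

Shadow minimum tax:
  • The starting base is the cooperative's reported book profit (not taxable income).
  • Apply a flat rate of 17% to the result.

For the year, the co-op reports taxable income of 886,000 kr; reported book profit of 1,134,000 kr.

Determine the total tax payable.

224,030 kr

Shadow minimum tax:
  Base (reported book profit): 1,134,000 kr
  1,134,000 kr × 17% = 192,780 kr

Regular tax:
  185,000 kr × 15% = 27,750 kr
  701,000 kr × 28% = 196,280 kr
  → 224,030 kr

224,030 kr > 192,780 kr, so the regular tax governs.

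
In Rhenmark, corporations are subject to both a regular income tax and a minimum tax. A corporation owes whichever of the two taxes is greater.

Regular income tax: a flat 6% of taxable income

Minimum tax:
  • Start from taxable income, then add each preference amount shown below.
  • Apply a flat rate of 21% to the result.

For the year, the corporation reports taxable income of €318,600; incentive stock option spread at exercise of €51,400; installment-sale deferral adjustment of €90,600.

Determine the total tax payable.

Minimum tax:
  Adjusted income: €318,600 + €51,400 + €90,600 = €460,600
  €460,600 × 21% = €96,726

Regular income tax:
  €318,600 × 6% = €19,116

€96,726 > €19,116, so the minimum tax is the binding amount.

€96,726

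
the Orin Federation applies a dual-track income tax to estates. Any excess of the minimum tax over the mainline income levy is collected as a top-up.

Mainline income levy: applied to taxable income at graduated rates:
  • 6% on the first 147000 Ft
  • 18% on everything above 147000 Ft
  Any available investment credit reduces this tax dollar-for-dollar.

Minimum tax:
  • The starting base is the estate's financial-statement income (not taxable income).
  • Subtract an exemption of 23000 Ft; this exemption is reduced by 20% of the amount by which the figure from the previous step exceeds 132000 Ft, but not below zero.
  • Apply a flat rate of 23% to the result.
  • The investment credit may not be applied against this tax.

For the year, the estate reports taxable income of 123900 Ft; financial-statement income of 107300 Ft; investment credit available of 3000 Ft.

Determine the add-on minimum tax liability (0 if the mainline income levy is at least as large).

Mainline income levy:
  123900 Ft × 6% = 7434 Ft
  Less investment credit 3000 Ft → 4434 Ft

Minimum tax:
  Base (financial-statement income): 107300 Ft
  Exemption: 107300 Ft ≤ 132000 Ft, so full 23000 Ft applies
  Base: 107300 Ft − 23000 Ft = 84300 Ft
  84300 Ft × 23% = 19389 Ft

Excess of minimum tax over mainline income levy: 19389 Ft − 4434 Ft = 14955 Ft.

14955 Ft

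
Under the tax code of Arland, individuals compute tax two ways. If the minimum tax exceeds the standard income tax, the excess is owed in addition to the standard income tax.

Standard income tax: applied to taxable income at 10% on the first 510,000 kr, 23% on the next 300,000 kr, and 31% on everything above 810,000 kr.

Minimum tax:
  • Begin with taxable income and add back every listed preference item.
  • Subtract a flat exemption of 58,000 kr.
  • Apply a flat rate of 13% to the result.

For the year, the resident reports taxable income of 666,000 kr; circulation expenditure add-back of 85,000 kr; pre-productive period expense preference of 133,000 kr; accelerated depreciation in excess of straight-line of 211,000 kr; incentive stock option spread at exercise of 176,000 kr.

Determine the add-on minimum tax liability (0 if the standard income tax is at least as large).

Minimum tax:
  Adjusted income: 666,000 kr + 85,000 kr + 133,000 kr + 211,000 kr + 176,000 kr = 1,271,000 kr
  Less exemption 58,000 kr → base 1,213,000 kr
  1,213,000 kr × 13% = 157,690 kr

Standard income tax:
  510,000 kr × 10% = 51,000 kr
  156,000 kr × 23% = 35,880 kr
  → 86,880 kr

Excess of minimum tax over standard income tax: 157,690 kr − 86,880 kr = 70,810 kr.

70,810 kr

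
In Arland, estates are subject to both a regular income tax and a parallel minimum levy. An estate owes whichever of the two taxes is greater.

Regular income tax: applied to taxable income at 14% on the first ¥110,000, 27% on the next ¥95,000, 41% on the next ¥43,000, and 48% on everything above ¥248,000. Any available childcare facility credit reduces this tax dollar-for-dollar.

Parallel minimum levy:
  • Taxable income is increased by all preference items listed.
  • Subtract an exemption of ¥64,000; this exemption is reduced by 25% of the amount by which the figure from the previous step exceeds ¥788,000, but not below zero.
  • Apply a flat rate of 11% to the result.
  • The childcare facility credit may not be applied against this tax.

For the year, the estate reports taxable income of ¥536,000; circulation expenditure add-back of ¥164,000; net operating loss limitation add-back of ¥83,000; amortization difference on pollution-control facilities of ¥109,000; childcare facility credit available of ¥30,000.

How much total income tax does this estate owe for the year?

Regular income tax:
  ¥110,000 × 14% = ¥15,400
  ¥95,000 × 27% = ¥25,650
  ¥43,000 × 41% = ¥17,630
  ¥288,000 × 48% = ¥138,240
  → ¥196,920
  Less childcare facility credit ¥30,000 → ¥166,920

Parallel minimum levy:
  Adjusted income: ¥536,000 + ¥164,000 + ¥83,000 + ¥109,000 = ¥892,000
  Exemption: ¥64,000 − 25% × (¥892,000 − ¥788,000) = ¥64,000 − ¥26,000 = ¥38,000
  Base: ¥892,000 − ¥38,000 = ¥854,000
  ¥854,000 × 11% = ¥93,940

¥166,920 > ¥93,940, so the regular income tax governs.

¥166,920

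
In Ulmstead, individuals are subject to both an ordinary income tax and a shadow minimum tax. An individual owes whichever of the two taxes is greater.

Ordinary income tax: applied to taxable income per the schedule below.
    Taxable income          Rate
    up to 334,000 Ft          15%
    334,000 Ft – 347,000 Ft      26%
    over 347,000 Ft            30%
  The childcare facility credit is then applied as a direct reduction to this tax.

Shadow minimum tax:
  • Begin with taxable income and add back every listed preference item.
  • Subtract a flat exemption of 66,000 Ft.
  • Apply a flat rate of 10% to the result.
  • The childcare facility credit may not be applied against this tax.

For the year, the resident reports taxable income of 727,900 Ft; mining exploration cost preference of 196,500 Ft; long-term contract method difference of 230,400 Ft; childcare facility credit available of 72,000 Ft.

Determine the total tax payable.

Ordinary income tax:
  334,000 Ft × 15% = 50,100 Ft
  13,000 Ft × 26% = 3,380 Ft
  380,900 Ft × 30% = 114,270 Ft
  → 167,750 Ft
  Less childcare facility credit 72,000 Ft → 95,750 Ft

Shadow minimum tax:
  Adjusted income: 727,900 Ft + 196,500 Ft + 230,400 Ft = 1,154,800 Ft
  Less exemption 66,000 Ft → base 1,088,800 Ft
  1,088,800 Ft × 10% = 108,880 Ft

108,880 Ft > 95,750 Ft, so the shadow minimum tax is the binding amount.

108,880 Ft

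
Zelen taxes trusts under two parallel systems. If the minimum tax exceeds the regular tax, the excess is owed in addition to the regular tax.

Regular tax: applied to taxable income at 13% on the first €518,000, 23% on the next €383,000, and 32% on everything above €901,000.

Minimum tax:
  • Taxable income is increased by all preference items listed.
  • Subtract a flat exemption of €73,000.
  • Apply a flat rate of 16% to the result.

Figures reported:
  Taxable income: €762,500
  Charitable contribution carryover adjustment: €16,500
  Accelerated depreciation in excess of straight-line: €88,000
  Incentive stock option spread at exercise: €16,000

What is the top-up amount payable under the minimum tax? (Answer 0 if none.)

€6,025

Minimum tax:
  Adjusted income: €762,500 + €16,500 + €88,000 + €16,000 = €883,000
  Less exemption €73,000 → base €810,000
  €810,000 × 16% = €129,600

Regular tax:
  €518,000 × 13% = €67,340
  €244,500 × 23% = €56,235
  → €123,575

Excess of minimum tax over regular tax: €129,600 − €123,575 = €6,025.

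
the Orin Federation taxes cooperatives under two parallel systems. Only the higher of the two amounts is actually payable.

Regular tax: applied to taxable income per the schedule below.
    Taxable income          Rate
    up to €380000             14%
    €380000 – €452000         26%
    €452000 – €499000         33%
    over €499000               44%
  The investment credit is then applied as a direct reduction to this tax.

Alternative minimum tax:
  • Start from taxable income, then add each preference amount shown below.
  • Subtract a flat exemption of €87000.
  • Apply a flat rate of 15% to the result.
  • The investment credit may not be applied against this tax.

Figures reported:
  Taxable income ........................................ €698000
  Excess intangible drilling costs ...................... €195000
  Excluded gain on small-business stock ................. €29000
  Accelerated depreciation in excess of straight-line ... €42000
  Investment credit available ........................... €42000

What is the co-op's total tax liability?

€132990

Regular tax:
  €380000 × 14% = €53200
  €72000 × 26% = €18720
  €47000 × 33% = €15510
  €199000 × 44% = €87560
  → €174990
  Less investment credit €42000 → €132990

Alternative minimum tax:
  Adjusted income: €698000 + €195000 + €29000 + €42000 = €964000
  Less exemption €87000 → base €877000
  €877000 × 15% = €131550

€132990 > €131550, so the regular tax governs.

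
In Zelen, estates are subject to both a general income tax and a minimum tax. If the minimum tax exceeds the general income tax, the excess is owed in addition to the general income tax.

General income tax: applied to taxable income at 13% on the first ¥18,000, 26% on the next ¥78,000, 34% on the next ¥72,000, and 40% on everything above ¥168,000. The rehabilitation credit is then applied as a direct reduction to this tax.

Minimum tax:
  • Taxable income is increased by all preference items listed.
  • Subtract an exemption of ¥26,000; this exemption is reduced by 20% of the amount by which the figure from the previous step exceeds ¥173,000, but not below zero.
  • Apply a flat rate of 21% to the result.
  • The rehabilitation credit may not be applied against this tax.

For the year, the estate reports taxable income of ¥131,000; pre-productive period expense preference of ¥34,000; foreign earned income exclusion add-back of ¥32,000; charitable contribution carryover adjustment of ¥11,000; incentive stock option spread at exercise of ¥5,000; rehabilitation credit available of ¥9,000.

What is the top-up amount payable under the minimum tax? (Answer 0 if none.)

¥15,430

General income tax:
  ¥18,000 × 13% = ¥2,340
  ¥78,000 × 26% = ¥20,280
  ¥35,000 × 34% = ¥11,900
  → ¥34,520
  Less rehabilitation credit ¥9,000 → ¥25,520

Minimum tax:
  Adjusted income: ¥131,000 + ¥34,000 + ¥32,000 + ¥11,000 + ¥5,000 = ¥213,000
  Exemption: ¥26,000 − 20% × (¥213,000 − ¥173,000) = ¥26,000 − ¥8,000 = ¥18,000
  Base: ¥213,000 − ¥18,000 = ¥195,000
  ¥195,000 × 21% = ¥40,950

Excess of minimum tax over general income tax: ¥40,950 − ¥25,520 = ¥15,430.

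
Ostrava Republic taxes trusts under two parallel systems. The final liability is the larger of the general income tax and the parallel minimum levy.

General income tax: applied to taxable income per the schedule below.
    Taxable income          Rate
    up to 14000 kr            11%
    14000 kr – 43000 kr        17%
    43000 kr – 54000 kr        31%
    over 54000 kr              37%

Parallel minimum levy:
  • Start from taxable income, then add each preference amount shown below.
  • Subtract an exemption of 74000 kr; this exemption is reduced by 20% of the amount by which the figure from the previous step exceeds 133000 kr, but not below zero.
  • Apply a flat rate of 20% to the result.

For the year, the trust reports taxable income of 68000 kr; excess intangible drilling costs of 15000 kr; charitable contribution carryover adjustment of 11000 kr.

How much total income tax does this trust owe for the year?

Parallel minimum levy:
  Adjusted income: 68000 kr + 15000 kr + 11000 kr = 94000 kr
  Exemption: 94000 kr ≤ 133000 kr, so full 74000 kr applies
  Base: 94000 kr − 74000 kr = 20000 kr
  20000 kr × 20% = 4000 kr

General income tax:
  14000 kr × 11% = 1540 kr
  29000 kr × 17% = 4930 kr
  11000 kr × 31% = 3410 kr
  14000 kr × 37% = 5180 kr
  → 15060 kr

15060 kr > 4000 kr, so the general income tax governs.

15060 kr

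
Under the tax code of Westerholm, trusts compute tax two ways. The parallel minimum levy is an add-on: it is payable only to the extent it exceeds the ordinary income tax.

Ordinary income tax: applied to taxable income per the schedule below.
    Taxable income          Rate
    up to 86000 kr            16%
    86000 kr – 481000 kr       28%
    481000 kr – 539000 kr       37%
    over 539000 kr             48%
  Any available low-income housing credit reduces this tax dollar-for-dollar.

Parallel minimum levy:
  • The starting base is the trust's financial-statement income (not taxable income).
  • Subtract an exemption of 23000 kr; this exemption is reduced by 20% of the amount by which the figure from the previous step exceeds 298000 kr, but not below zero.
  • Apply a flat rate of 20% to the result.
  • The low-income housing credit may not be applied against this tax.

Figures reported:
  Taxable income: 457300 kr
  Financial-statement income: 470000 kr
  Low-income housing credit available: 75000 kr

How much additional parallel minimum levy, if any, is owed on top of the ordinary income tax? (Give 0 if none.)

Parallel minimum levy:
  Base (financial-statement income): 470000 kr
  Exemption: 20% × (470000 kr − 298000 kr) = 34400 kr ≥ 23000 kr, so the exemption is fully phased out
  Base: 470000 kr − 0 kr = 470000 kr
  470000 kr × 20% = 94000 kr

Ordinary income tax:
  86000 kr × 16% = 13760 kr
  371300 kr × 28% = 103964 kr
  → 117724 kr
  Less low-income housing credit 75000 kr → 42724 kr

Excess of parallel minimum levy over ordinary income tax: 94000 kr − 42724 kr = 51276 kr.

51276 kr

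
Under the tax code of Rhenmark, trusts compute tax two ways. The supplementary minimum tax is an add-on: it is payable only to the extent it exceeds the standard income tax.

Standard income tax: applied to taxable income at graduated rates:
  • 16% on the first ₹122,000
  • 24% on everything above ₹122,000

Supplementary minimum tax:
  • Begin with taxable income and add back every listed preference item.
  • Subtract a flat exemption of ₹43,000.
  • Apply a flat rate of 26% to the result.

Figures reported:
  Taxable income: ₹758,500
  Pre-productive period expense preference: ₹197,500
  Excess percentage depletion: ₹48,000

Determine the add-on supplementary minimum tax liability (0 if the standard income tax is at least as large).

₹77,580

Standard income tax:
  ₹122,000 × 16% = ₹19,520
  ₹636,500 × 24% = ₹152,760
  → ₹172,280

Supplementary minimum tax:
  Adjusted income: ₹758,500 + ₹197,500 + ₹48,000 = ₹1,004,000
  Less exemption ₹43,000 → base ₹961,000
  ₹961,000 × 26% = ₹249,860

Excess of supplementary minimum tax over standard income tax: ₹249,860 − ₹172,280 = ₹77,580.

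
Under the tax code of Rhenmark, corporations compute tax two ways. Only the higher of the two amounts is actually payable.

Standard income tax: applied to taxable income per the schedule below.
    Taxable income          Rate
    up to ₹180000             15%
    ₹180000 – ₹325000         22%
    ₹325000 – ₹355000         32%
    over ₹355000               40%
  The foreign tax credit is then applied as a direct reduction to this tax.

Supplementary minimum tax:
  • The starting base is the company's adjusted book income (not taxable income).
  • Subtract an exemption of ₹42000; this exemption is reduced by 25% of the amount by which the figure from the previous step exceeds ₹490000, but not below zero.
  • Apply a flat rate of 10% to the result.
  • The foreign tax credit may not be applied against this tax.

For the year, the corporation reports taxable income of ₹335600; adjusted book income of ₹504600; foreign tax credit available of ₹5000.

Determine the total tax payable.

₹57292

Supplementary minimum tax:
  Base (adjusted book income): ₹504600
  Exemption: ₹42000 − 25% × (₹504600 − ₹490000) = ₹42000 − ₹3650 = ₹38350
  Base: ₹504600 − ₹38350 = ₹466250
  ₹466250 × 10% = ₹46625

Standard income tax:
  ₹180000 × 15% = ₹27000
  ₹145000 × 22% = ₹31900
  ₹10600 × 32% = ₹3392
  → ₹62292
  Less foreign tax credit ₹5000 → ₹57292

₹57292 > ₹46625, so the standard income tax governs.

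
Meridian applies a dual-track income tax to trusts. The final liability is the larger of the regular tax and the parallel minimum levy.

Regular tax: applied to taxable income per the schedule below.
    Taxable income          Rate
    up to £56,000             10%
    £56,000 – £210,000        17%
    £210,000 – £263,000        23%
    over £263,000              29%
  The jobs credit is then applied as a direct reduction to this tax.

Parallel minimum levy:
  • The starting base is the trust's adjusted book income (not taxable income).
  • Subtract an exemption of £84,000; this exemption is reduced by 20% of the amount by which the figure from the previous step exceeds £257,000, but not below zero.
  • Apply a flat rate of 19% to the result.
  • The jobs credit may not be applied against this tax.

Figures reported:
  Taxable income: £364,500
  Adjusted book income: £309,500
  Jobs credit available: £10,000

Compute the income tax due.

Regular tax:
  £56,000 × 10% = £5,600
  £154,000 × 17% = £26,180
  £53,000 × 23% = £12,190
  £101,500 × 29% = £29,435
  → £73,405
  Less jobs credit £10,000 → £63,405

Parallel minimum levy:
  Base (adjusted book income): £309,500
  Exemption: £84,000 − 20% × (£309,500 − £257,000) = £84,000 − £10,500 = £73,500
  Base: £309,500 − £73,500 = £236,000
  £236,000 × 19% = £44,840

£63,405 > £44,840, so the regular tax governs.

£63,405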